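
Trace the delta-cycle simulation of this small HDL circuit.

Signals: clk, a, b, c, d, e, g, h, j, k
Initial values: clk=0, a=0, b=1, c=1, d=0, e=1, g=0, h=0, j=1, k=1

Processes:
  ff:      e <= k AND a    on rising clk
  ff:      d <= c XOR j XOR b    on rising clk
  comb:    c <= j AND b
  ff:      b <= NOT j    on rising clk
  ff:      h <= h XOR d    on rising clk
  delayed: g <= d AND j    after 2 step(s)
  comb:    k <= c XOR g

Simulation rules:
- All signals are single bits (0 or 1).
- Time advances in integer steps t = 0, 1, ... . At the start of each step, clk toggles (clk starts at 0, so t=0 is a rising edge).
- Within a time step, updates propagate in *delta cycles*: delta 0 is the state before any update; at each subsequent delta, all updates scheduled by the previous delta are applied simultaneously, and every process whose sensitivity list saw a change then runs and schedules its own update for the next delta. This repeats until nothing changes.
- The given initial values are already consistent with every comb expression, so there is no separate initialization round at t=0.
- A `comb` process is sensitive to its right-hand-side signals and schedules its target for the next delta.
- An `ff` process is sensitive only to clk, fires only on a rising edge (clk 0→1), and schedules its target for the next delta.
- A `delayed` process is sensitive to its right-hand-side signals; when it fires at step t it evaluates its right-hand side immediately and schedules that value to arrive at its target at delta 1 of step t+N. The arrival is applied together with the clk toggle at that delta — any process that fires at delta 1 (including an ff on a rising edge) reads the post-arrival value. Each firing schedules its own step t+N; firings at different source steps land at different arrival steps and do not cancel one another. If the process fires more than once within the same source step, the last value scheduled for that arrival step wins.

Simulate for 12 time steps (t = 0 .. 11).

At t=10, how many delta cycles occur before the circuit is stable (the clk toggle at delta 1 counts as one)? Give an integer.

2

[bits: j,g,h,k,c,e,clk,b,d,a]
t=0: Δ0=1001110100 Δ1=1001111100 Δ2=1001101010 Δ3=1001001010 Δ4=1000001010 | 4Δ
t=1: Δ0=1000001010 Δ1=1000000010 | 1Δ
t=2: Δ0=1000000010 Δ1=1100001010 Δ2=1111001010 | 2Δ
t=3: Δ0=1111001010 Δ1=1111000010 | 1Δ
t=4: Δ0=1111000010 Δ1=1111001010 Δ2=1101001010 | 2Δ
t=5: Δ0=1101001010 Δ1=1101000010 | 1Δ
t=6: Δ0=1101000010 Δ1=1101001010 Δ2=1111001010 | 2Δ
t=7: Δ0=1111001010 Δ1=1111000010 | 1Δ
t=8: Δ0=1111000010 Δ1=1111001010 Δ2=1101001010 | 2Δ
t=9: Δ0=1101001010 Δ1=1101000010 | 1Δ
t=10: Δ0=1101000010 Δ1=1101001010 Δ2=1111001010 | 2Δ
t=11: Δ0=1111001010 Δ1=1111000010 | 1Δ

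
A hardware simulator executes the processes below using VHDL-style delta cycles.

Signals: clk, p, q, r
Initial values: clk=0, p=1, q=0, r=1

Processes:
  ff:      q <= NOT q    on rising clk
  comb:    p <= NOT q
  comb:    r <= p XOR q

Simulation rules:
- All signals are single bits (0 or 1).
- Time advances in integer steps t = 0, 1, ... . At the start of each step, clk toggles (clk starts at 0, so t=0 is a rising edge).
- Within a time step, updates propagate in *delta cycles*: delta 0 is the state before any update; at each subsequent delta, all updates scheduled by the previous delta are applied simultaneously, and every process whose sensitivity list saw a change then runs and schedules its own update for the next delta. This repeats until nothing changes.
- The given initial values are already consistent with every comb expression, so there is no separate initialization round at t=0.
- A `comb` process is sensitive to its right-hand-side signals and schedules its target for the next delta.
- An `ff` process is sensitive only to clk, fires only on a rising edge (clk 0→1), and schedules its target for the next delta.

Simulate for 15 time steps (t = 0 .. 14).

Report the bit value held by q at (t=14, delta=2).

0

t0.Δ0 q=0 p=1 r=1 clk=0
t0.Δ1 q=0 p=1 r=1 clk=1
t0.Δ2 q=1 p=1 r=1 clk=1
t0.Δ3 q=1 p=0 r=0 clk=1
t0.Δ4 q=1 p=0 r=1 clk=1
t1.Δ0 q=1 p=0 r=1 clk=1
t1.Δ1 q=1 p=0 r=1 clk=0
t2.Δ0 q=1 p=0 r=1 clk=0
t2.Δ1 q=1 p=0 r=1 clk=1
t2.Δ2 q=0 p=0 r=1 clk=1
t2.Δ3 q=0 p=1 r=0 clk=1
t2.Δ4 q=0 p=1 r=1 clk=1
t3.Δ0 q=0 p=1 r=1 clk=1
t3.Δ1 q=0 p=1 r=1 clk=0
t4.Δ0 q=0 p=1 r=1 clk=0
t4.Δ1 q=0 p=1 r=1 clk=1
t4.Δ2 q=1 p=1 r=1 clk=1
t4.Δ3 q=1 p=0 r=0 clk=1
t4.Δ4 q=1 p=0 r=1 clk=1
t5.Δ0 q=1 p=0 r=1 clk=1
t5.Δ1 q=1 p=0 r=1 clk=0
t6.Δ0 q=1 p=0 r=1 clk=0
t6.Δ1 q=1 p=0 r=1 clk=1
t6.Δ2 q=0 p=0 r=1 clk=1
t6.Δ3 q=0 p=1 r=0 clk=1
t6.Δ4 q=0 p=1 r=1 clk=1
t7.Δ0 q=0 p=1 r=1 clk=1
t7.Δ1 q=0 p=1 r=1 clk=0
t8.Δ0 q=0 p=1 r=1 clk=0
t8.Δ1 q=0 p=1 r=1 clk=1
t8.Δ2 q=1 p=1 r=1 clk=1
t8.Δ3 q=1 p=0 r=0 clk=1
t8.Δ4 q=1 p=0 r=1 clk=1
t9.Δ0 q=1 p=0 r=1 clk=1
t9.Δ1 q=1 p=0 r=1 clk=0
t10.Δ0 q=1 p=0 r=1 clk=0
t10.Δ1 q=1 p=0 r=1 clk=1
t10.Δ2 q=0 p=0 r=1 clk=1
t10.Δ3 q=0 p=1 r=0 clk=1
t10.Δ4 q=0 p=1 r=1 clk=1
t11.Δ0 q=0 p=1 r=1 clk=1
t11.Δ1 q=0 p=1 r=1 clk=0
t12.Δ0 q=0 p=1 r=1 clk=0
t12.Δ1 q=0 p=1 r=1 clk=1
t12.Δ2 q=1 p=1 r=1 clk=1
t12.Δ3 q=1 p=0 r=0 clk=1
t12.Δ4 q=1 p=0 r=1 clk=1
t13.Δ0 q=1 p=0 r=1 clk=1
t13.Δ1 q=1 p=0 r=1 clk=0
t14.Δ0 q=1 p=0 r=1 clk=0
t14.Δ1 q=1 p=0 r=1 clk=1
t14.Δ2 q=0 p=0 r=1 clk=1
t14.Δ3 q=0 p=1 r=0 clk=1
t14.Δ4 q=0 p=1 r=1 clk=1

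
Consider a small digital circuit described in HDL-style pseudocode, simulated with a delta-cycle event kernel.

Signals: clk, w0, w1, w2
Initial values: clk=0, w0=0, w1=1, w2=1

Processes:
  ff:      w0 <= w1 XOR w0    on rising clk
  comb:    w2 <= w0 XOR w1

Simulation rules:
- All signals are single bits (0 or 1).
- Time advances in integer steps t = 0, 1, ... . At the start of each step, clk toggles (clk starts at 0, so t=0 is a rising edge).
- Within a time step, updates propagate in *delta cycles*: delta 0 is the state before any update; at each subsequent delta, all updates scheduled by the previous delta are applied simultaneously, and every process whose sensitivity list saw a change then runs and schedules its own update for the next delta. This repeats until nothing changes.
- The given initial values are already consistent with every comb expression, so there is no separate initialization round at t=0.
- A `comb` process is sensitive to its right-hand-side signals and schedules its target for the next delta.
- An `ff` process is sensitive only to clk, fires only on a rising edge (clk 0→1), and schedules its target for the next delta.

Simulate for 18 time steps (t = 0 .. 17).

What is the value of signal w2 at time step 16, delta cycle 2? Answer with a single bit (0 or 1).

1

[bits: clk,w0,w2,w1]
t=0: Δ0=0011 Δ1=1011 Δ2=1111 Δ3=1101 | 3Δ
t=1: Δ0=1101 Δ1=0101 | 1Δ
t=2: Δ0=0101 Δ1=1101 Δ2=1001 Δ3=1011 | 3Δ
t=3: Δ0=1011 Δ1=0011 | 1Δ
t=4: Δ0=0011 Δ1=1011 Δ2=1111 Δ3=1101 | 3Δ
t=5: Δ0=1101 Δ1=0101 | 1Δ
t=6: Δ0=0101 Δ1=1101 Δ2=1001 Δ3=1011 | 3Δ
t=7: Δ0=1011 Δ1=0011 | 1Δ
t=8: Δ0=0011 Δ1=1011 Δ2=1111 Δ3=1101 | 3Δ
t=9: Δ0=1101 Δ1=0101 | 1Δ
t=10: Δ0=0101 Δ1=1101 Δ2=1001 Δ3=1011 | 3Δ
t=11: Δ0=1011 Δ1=0011 | 1Δ
t=12: Δ0=0011 Δ1=1011 Δ2=1111 Δ3=1101 | 3Δ
t=13: Δ0=1101 Δ1=0101 | 1Δ
t=14: Δ0=0101 Δ1=1101 Δ2=1001 Δ3=1011 | 3Δ
t=15: Δ0=1011 Δ1=0011 | 1Δ
t=16: Δ0=0011 Δ1=1011 Δ2=1111 Δ3=1101 | 3Δ
t=17: Δ0=1101 Δ1=0101 | 1Δ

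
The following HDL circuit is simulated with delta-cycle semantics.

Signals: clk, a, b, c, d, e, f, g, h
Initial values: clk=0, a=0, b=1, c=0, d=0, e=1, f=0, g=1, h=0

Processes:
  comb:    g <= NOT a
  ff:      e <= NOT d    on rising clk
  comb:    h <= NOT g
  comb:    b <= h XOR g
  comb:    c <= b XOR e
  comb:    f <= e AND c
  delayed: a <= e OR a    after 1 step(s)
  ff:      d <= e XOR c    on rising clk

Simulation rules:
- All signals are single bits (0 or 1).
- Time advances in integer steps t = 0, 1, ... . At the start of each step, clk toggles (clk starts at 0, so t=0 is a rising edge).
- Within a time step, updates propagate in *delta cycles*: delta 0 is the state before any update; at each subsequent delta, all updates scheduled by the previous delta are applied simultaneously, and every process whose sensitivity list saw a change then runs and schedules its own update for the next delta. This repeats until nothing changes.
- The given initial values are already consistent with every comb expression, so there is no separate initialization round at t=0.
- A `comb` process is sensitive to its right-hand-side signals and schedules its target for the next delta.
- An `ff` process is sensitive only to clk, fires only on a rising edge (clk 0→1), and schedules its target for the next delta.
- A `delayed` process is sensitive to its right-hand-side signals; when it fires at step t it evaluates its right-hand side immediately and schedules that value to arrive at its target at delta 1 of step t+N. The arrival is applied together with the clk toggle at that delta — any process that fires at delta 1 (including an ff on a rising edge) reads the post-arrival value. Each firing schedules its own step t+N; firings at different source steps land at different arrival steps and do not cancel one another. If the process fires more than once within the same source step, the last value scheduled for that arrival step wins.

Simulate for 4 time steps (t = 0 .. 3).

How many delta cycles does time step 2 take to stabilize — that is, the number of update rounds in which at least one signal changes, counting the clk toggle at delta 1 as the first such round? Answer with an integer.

3

t=0 Δ0: e=1 clk=0 a=0 b=1 d=0 g=1 f=0 h=0 c=0
  Δ1: clk:0→1
  Δ2: d:0→1
  (2Δ to stable)
t=1 Δ0: e=1 clk=1 a=0 b=1 d=1 g=1 f=0 h=0 c=0
  Δ1: clk:1→0
  (1Δ to stable)
t=2 Δ0: e=1 clk=0 a=0 b=1 d=1 g=1 f=0 h=0 c=0
  Δ1: clk:0→1
  Δ2: e:1→0
  Δ3: c:0→1
  (3Δ to stable)
t=3 Δ0: e=0 clk=1 a=0 b=1 d=1 g=1 f=0 h=0 c=1
  Δ1: clk:1→0
  (1Δ to stable)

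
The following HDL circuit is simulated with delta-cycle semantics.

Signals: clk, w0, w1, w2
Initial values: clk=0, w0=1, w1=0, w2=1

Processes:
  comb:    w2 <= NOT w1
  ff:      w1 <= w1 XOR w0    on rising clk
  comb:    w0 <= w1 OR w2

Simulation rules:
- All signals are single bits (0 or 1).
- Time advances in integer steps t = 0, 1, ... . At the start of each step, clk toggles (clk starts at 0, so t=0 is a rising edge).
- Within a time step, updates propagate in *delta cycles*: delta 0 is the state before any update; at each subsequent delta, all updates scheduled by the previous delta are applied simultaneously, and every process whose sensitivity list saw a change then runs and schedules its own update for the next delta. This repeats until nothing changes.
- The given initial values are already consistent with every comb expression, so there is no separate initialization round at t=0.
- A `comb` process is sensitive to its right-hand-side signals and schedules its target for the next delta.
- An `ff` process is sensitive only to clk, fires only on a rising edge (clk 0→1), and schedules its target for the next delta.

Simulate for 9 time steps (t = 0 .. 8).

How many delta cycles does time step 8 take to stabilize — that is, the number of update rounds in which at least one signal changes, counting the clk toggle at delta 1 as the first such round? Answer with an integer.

3

t=0 Δ0: w0=1 w1=0 w2=1 clk=0
  Δ1: clk:0→1
  Δ2: w1:0→1
  Δ3: w2:1→0
  (3Δ to stable)
t=1 Δ0: w0=1 w1=1 w2=0 clk=1
  Δ1: clk:1→0
  (1Δ to stable)
t=2 Δ0: w0=1 w1=1 w2=0 clk=0
  Δ1: clk:0→1
  Δ2: w1:1→0
  Δ3: w0:1→0, w2:0→1
  Δ4: w0:0→1
  (4Δ to stable)
t=3 Δ0: w0=1 w1=0 w2=1 clk=1
  Δ1: clk:1→0
  (1Δ to stable)
t=4 Δ0: w0=1 w1=0 w2=1 clk=0
  Δ1: clk:0→1
  Δ2: w1:0→1
  Δ3: w2:1→0
  (3Δ to stable)
t=5 Δ0: w0=1 w1=1 w2=0 clk=1
  Δ1: clk:1→0
  (1Δ to stable)
t=6 Δ0: w0=1 w1=1 w2=0 clk=0
  Δ1: clk:0→1
  Δ2: w1:1→0
  Δ3: w0:1→0, w2:0→1
  Δ4: w0:0→1
  (4Δ to stable)
t=7 Δ0: w0=1 w1=0 w2=1 clk=1
  Δ1: clk:1→0
  (1Δ to stable)
t=8 Δ0: w0=1 w1=0 w2=1 clk=0
  Δ1: clk:0→1
  Δ2: w1:0→1
  Δ3: w2:1→0
  (3Δ to stable)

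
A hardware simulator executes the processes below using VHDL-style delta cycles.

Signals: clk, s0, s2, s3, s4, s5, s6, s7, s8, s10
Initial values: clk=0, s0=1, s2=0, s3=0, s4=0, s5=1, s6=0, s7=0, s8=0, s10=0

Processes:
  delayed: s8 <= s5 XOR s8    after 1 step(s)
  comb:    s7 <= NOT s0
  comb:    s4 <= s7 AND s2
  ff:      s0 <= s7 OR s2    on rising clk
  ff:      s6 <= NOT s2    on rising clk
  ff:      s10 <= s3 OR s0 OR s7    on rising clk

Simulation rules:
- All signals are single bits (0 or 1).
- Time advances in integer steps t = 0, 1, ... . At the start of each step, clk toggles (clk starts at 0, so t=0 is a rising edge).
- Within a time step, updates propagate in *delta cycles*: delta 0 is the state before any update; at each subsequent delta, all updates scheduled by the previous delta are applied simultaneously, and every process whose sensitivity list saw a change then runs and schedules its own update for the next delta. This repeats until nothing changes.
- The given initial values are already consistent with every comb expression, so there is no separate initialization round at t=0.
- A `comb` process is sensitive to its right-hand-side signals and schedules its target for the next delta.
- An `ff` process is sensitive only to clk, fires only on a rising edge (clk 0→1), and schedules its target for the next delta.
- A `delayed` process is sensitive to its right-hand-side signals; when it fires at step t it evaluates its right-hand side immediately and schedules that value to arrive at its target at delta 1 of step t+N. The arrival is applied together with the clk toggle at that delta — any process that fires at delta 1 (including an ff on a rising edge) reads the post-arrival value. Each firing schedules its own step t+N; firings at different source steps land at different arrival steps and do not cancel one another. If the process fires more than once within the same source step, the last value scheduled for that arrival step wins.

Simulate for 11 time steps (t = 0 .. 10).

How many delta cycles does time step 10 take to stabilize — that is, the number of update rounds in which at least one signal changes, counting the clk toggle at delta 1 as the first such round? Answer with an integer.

3

t=0 Δ0: s10=0 s2=0 s3=0 s8=0 s7=0 s4=0 s5=1 s0=1 clk=0 s6=0
  Δ1: clk:0→1
  Δ2: s10:0→1, s0:1→0, s6:0→1
  Δ3: s7:0→1
  (3Δ to stable)
t=1 Δ0: s10=1 s2=0 s3=0 s8=0 s7=1 s4=0 s5=1 s0=0 clk=1 s6=1
  Δ1: clk:1→0
  (1Δ to stable)
t=2 Δ0: s10=1 s2=0 s3=0 s8=0 s7=1 s4=0 s5=1 s0=0 clk=0 s6=1
  Δ1: clk:0→1
  Δ2: s0:0→1
  Δ3: s7:1→0
  (3Δ to stable)
t=3 Δ0: s10=1 s2=0 s3=0 s8=0 s7=0 s4=0 s5=1 s0=1 clk=1 s6=1
  Δ1: clk:1→0
  (1Δ to stable)
t=4 Δ0: s10=1 s2=0 s3=0 s8=0 s7=0 s4=0 s5=1 s0=1 clk=0 s6=1
  Δ1: clk:0→1
  Δ2: s0:1→0
  Δ3: s7:0→1
  (3Δ to stable)
t=5 Δ0: s10=1 s2=0 s3=0 s8=0 s7=1 s4=0 s5=1 s0=0 clk=1 s6=1
  Δ1: clk:1→0
  (1Δ to stable)
t=6 Δ0: s10=1 s2=0 s3=0 s8=0 s7=1 s4=0 s5=1 s0=0 clk=0 s6=1
  Δ1: clk:0→1
  Δ2: s0:0→1
  Δ3: s7:1→0
  (3Δ to stable)
t=7 Δ0: s10=1 s2=0 s3=0 s8=0 s7=0 s4=0 s5=1 s0=1 clk=1 s6=1
  Δ1: clk:1→0
  (1Δ to stable)
t=8 Δ0: s10=1 s2=0 s3=0 s8=0 s7=0 s4=0 s5=1 s0=1 clk=0 s6=1
  Δ1: clk:0→1
  Δ2: s0:1→0
  Δ3: s7:0→1
  (3Δ to stable)
t=9 Δ0: s10=1 s2=0 s3=0 s8=0 s7=1 s4=0 s5=1 s0=0 clk=1 s6=1
  Δ1: clk:1→0
  (1Δ to stable)
t=10 Δ0: s10=1 s2=0 s3=0 s8=0 s7=1 s4=0 s5=1 s0=0 clk=0 s6=1
  Δ1: clk:0→1
  Δ2: s0:0→1
  Δ3: s7:1→0
  (3Δ to stable)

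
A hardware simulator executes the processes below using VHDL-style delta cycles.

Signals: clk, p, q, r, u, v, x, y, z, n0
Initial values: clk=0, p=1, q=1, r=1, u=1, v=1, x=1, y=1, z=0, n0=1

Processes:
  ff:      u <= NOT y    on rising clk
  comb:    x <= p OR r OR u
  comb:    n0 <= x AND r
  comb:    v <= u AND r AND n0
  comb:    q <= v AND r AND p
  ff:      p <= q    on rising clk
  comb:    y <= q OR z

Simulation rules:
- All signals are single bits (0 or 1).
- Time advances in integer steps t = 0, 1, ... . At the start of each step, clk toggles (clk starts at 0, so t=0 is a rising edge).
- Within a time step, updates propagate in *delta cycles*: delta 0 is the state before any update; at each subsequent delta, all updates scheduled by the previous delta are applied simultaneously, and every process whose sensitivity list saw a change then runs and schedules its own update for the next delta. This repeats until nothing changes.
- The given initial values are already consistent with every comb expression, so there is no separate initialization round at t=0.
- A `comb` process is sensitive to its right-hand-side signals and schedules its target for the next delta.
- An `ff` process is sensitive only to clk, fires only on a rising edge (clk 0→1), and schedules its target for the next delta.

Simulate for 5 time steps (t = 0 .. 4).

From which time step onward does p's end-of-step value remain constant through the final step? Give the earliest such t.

2

[bits: n0,v,clk,r,q,u,y,z,p,x]
t=0: Δ0=1101111011 Δ1=1111111011 Δ2=1111101011 Δ3=1011101011 Δ4=1011001011 Δ5=1011000011 | 5Δ
t=1: Δ0=1011000011 Δ1=1001000011 | 1Δ
t=2: Δ0=1001000011 Δ1=1011000011 Δ2=1011010001 Δ3=1111010001 | 3Δ
t=3: Δ0=1111010001 Δ1=1101010001 | 1Δ
t=4: Δ0=1101010001 Δ1=1111010001 | 1Δ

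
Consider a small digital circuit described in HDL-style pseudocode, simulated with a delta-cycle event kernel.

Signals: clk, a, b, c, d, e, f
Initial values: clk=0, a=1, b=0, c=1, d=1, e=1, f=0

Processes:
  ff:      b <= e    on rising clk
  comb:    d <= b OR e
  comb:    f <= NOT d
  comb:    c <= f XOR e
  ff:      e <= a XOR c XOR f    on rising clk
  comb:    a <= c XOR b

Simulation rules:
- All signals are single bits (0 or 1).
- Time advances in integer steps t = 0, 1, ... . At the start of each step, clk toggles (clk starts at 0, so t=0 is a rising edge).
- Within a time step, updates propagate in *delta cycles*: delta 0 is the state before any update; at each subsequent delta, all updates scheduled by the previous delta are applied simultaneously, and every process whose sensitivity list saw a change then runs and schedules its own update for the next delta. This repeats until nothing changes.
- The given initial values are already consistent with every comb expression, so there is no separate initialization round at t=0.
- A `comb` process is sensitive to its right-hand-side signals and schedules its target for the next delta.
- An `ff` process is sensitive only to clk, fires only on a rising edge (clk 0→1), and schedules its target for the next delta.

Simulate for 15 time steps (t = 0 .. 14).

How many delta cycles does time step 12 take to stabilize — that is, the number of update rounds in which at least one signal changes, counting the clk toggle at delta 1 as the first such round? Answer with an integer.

4

t0.Δ0 d=1 a=1 clk=0 c=1 e=1 f=0 b=0
t0.Δ1 d=1 a=1 clk=1 c=1 e=1 f=0 b=0
t0.Δ2 d=1 a=1 clk=1 c=1 e=0 f=0 b=1
t0.Δ3 d=1 a=0 clk=1 c=0 e=0 f=0 b=1
t0.Δ4 d=1 a=1 clk=1 c=0 e=0 f=0 b=1
t1.Δ0 d=1 a=1 clk=1 c=0 e=0 f=0 b=1
t1.Δ1 d=1 a=1 clk=0 c=0 e=0 f=0 b=1
t2.Δ0 d=1 a=1 clk=0 c=0 e=0 f=0 b=1
t2.Δ1 d=1 a=1 clk=1 c=0 e=0 f=0 b=1
t2.Δ2 d=1 a=1 clk=1 c=0 e=1 f=0 b=0
t2.Δ3 d=1 a=0 clk=1 c=1 e=1 f=0 b=0
t2.Δ4 d=1 a=1 clk=1 c=1 e=1 f=0 b=0
t3.Δ0 d=1 a=1 clk=1 c=1 e=1 f=0 b=0
t3.Δ1 d=1 a=1 clk=0 c=1 e=1 f=0 b=0
t4.Δ0 d=1 a=1 clk=0 c=1 e=1 f=0 b=0
t4.Δ1 d=1 a=1 clk=1 c=1 e=1 f=0 b=0
t4.Δ2 d=1 a=1 clk=1 c=1 e=0 f=0 b=1
t4.Δ3 d=1 a=0 clk=1 c=0 e=0 f=0 b=1
t4.Δ4 d=1 a=1 clk=1 c=0 e=0 f=0 b=1
t5.Δ0 d=1 a=1 clk=1 c=0 e=0 f=0 b=1
t5.Δ1 d=1 a=1 clk=0 c=0 e=0 f=0 b=1
t6.Δ0 d=1 a=1 clk=0 c=0 e=0 f=0 b=1
t6.Δ1 d=1 a=1 clk=1 c=0 e=0 f=0 b=1
t6.Δ2 d=1 a=1 clk=1 c=0 e=1 f=0 b=0
t6.Δ3 d=1 a=0 clk=1 c=1 e=1 f=0 b=0
t6.Δ4 d=1 a=1 clk=1 c=1 e=1 f=0 b=0
t7.Δ0 d=1 a=1 clk=1 c=1 e=1 f=0 b=0
t7.Δ1 d=1 a=1 clk=0 c=1 e=1 f=0 b=0
t8.Δ0 d=1 a=1 clk=0 c=1 e=1 f=0 b=0
t8.Δ1 d=1 a=1 clk=1 c=1 e=1 f=0 b=0
t8.Δ2 d=1 a=1 clk=1 c=1 e=0 f=0 b=1
t8.Δ3 d=1 a=0 clk=1 c=0 e=0 f=0 b=1
t8.Δ4 d=1 a=1 clk=1 c=0 e=0 f=0 b=1
t9.Δ0 d=1 a=1 clk=1 c=0 e=0 f=0 b=1
t9.Δ1 d=1 a=1 clk=0 c=0 e=0 f=0 b=1
t10.Δ0 d=1 a=1 clk=0 c=0 e=0 f=0 b=1
t10.Δ1 d=1 a=1 clk=1 c=0 e=0 f=0 b=1
t10.Δ2 d=1 a=1 clk=1 c=0 e=1 f=0 b=0
t10.Δ3 d=1 a=0 clk=1 c=1 e=1 f=0 b=0
t10.Δ4 d=1 a=1 clk=1 c=1 e=1 f=0 b=0
t11.Δ0 d=1 a=1 clk=1 c=1 e=1 f=0 b=0
t11.Δ1 d=1 a=1 clk=0 c=1 e=1 f=0 b=0
t12.Δ0 d=1 a=1 clk=0 c=1 e=1 f=0 b=0
t12.Δ1 d=1 a=1 clk=1 c=1 e=1 f=0 b=0
t12.Δ2 d=1 a=1 clk=1 c=1 e=0 f=0 b=1
t12.Δ3 d=1 a=0 clk=1 c=0 e=0 f=0 b=1
t12.Δ4 d=1 a=1 clk=1 c=0 e=0 f=0 b=1
t13.Δ0 d=1 a=1 clk=1 c=0 e=0 f=0 b=1
t13.Δ1 d=1 a=1 clk=0 c=0 e=0 f=0 b=1
t14.Δ0 d=1 a=1 clk=0 c=0 e=0 f=0 b=1
t14.Δ1 d=1 a=1 clk=1 c=0 e=0 f=0 b=1
t14.Δ2 d=1 a=1 clk=1 c=0 e=1 f=0 b=0
t14.Δ3 d=1 a=0 clk=1 c=1 e=1 f=0 b=0
t14.Δ4 d=1 a=1 clk=1 c=1 e=1 f=0 b=0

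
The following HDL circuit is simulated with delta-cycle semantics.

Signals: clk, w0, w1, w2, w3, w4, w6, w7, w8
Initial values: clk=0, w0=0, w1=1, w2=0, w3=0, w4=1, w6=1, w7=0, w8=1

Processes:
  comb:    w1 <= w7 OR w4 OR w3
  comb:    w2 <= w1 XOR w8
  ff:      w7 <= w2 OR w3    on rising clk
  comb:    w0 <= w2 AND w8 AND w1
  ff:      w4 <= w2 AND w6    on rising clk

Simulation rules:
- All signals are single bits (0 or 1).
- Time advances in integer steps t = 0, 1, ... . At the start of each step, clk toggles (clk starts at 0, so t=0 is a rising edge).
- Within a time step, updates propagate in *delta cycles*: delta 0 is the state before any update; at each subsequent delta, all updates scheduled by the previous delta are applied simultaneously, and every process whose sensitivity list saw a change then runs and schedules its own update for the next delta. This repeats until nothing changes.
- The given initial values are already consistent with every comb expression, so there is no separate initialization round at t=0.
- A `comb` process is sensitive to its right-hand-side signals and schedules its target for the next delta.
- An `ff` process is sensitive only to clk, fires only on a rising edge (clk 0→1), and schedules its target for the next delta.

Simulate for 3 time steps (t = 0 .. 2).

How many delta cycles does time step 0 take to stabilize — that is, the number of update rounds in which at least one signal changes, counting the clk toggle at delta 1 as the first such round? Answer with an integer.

t0.Δ0 w6=1 w3=0 w2=0 w8=1 w0=0 w7=0 w4=1 w1=1 clk=0
t0.Δ1 w6=1 w3=0 w2=0 w8=1 w0=0 w7=0 w4=1 w1=1 clk=1
t0.Δ2 w6=1 w3=0 w2=0 w8=1 w0=0 w7=0 w4=0 w1=1 clk=1
t0.Δ3 w6=1 w3=0 w2=0 w8=1 w0=0 w7=0 w4=0 w1=0 clk=1
t0.Δ4 w6=1 w3=0 w2=1 w8=1 w0=0 w7=0 w4=0 w1=0 clk=1
t1.Δ0 w6=1 w3=0 w2=1 w8=1 w0=0 w7=0 w4=0 w1=0 clk=1
t1.Δ1 w6=1 w3=0 w2=1 w8=1 w0=0 w7=0 w4=0 w1=0 clk=0
t2.Δ0 w6=1 w3=0 w2=1 w8=1 w0=0 w7=0 w4=0 w1=0 clk=0
t2.Δ1 w6=1 w3=0 w2=1 w8=1 w0=0 w7=0 w4=0 w1=0 clk=1
t2.Δ2 w6=1 w3=0 w2=1 w8=1 w0=0 w7=1 w4=1 w1=0 clk=1
t2.Δ3 w6=1 w3=0 w2=1 w8=1 w0=0 w7=1 w4=1 w1=1 clk=1
t2.Δ4 w6=1 w3=0 w2=0 w8=1 w0=1 w7=1 w4=1 w1=1 clk=1
t2.Δ5 w6=1 w3=0 w2=0 w8=1 w0=0 w7=1 w4=1 w1=1 clk=1

4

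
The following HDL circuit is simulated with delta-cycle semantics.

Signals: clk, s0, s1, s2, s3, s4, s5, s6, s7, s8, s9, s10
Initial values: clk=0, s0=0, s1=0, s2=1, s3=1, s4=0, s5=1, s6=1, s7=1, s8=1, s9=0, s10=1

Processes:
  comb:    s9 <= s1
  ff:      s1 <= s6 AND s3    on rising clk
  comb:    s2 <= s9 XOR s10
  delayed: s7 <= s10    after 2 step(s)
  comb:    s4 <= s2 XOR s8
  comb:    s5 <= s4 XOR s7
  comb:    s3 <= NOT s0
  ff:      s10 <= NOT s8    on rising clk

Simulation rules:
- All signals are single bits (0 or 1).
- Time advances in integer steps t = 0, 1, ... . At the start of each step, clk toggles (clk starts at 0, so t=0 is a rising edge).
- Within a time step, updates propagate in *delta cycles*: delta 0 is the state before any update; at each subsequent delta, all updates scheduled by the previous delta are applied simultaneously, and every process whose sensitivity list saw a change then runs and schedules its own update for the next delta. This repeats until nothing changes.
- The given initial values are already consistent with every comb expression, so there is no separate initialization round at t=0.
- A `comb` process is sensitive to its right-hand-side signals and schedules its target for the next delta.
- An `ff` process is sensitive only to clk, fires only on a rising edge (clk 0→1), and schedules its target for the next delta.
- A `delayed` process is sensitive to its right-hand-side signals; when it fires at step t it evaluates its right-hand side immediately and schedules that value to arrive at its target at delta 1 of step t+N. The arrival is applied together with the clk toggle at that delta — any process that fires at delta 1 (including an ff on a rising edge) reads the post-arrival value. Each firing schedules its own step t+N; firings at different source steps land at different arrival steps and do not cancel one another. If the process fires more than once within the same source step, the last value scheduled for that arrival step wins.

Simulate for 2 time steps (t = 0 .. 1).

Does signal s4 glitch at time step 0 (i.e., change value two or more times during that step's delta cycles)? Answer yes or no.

[bits: s10,s3,s6,s1,s2,s0,s9,s5,s7,s4,clk,s8]
t=0: Δ0=111010011001 Δ1=111010011011 Δ2=011110011011 Δ3=011100111011 Δ4=011110111111 Δ5=011110101011 Δ6=011110111011 | 6Δ
t=1: Δ0=011110111011 Δ1=011110111001 | 1Δ

yes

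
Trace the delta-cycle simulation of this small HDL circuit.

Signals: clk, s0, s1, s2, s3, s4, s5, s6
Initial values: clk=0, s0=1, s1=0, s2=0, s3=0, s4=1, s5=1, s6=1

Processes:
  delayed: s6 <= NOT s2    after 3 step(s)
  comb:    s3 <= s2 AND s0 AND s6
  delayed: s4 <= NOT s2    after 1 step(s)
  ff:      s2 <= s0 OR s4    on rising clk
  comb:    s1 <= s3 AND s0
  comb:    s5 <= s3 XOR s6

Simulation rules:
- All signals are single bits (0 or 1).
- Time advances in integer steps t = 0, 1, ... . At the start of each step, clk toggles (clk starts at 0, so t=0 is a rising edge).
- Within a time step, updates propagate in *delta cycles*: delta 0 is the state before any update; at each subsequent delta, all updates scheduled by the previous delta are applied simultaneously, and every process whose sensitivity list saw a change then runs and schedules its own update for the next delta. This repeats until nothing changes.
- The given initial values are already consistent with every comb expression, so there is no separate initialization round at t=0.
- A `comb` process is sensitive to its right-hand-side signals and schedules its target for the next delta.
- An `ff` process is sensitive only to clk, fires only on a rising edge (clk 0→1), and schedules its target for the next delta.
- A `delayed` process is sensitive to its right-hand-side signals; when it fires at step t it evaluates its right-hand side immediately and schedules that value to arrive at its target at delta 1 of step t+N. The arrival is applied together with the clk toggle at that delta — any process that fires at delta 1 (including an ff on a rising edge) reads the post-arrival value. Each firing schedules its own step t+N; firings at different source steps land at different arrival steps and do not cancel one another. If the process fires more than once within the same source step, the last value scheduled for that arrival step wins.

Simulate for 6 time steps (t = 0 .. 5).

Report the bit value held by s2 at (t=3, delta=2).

1

[bits: s0,s6,s2,s4,clk,s3,s1,s5]
t=0: Δ0=11010001 Δ1=11011001 Δ2=11111001 Δ3=11111101 Δ4=11111110 | 4Δ
t=1: Δ0=11111110 Δ1=11100110 | 1Δ
t=2: Δ0=11100110 Δ1=11101110 | 1Δ
t=3: Δ0=11101110 Δ1=10100110 Δ2=10100011 Δ3=10100000 | 3Δ
t=4: Δ0=10100000 Δ1=10101000 | 1Δ
t=5: Δ0=10101000 Δ1=10100000 | 1Δ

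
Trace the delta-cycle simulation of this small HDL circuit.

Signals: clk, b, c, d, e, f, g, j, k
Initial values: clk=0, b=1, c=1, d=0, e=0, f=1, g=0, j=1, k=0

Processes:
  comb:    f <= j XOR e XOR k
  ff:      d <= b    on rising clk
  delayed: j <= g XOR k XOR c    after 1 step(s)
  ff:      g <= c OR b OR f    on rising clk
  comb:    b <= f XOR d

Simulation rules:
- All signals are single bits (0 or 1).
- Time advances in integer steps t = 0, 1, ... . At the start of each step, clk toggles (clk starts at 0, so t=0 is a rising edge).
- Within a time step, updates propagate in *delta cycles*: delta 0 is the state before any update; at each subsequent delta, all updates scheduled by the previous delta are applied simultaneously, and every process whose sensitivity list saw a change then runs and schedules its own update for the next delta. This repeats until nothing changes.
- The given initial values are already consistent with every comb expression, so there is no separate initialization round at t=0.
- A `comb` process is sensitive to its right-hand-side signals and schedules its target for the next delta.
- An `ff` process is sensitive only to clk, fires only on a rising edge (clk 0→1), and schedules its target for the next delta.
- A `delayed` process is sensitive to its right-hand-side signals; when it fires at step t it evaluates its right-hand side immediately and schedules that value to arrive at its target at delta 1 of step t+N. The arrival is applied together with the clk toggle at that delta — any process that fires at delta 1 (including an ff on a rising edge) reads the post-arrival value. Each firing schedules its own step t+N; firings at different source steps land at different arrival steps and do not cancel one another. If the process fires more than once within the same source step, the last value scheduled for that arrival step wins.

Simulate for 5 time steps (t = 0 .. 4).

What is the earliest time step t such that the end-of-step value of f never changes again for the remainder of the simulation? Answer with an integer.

1

t0.Δ0 c=1 f=1 e=0 clk=0 j=1 g=0 k=0 d=0 b=1
t0.Δ1 c=1 f=1 e=0 clk=1 j=1 g=0 k=0 d=0 b=1
t0.Δ2 c=1 f=1 e=0 clk=1 j=1 g=1 k=0 d=1 b=1
t0.Δ3 c=1 f=1 e=0 clk=1 j=1 g=1 k=0 d=1 b=0
t1.Δ0 c=1 f=1 e=0 clk=1 j=1 g=1 k=0 d=1 b=0
t1.Δ1 c=1 f=1 e=0 clk=0 j=0 g=1 k=0 d=1 b=0
t1.Δ2 c=1 f=0 e=0 clk=0 j=0 g=1 k=0 d=1 b=0
t1.Δ3 c=1 f=0 e=0 clk=0 j=0 g=1 k=0 d=1 b=1
t2.Δ0 c=1 f=0 e=0 clk=0 j=0 g=1 k=0 d=1 b=1
t2.Δ1 c=1 f=0 e=0 clk=1 j=0 g=1 k=0 d=1 b=1
t3.Δ0 c=1 f=0 e=0 clk=1 j=0 g=1 k=0 d=1 b=1
t3.Δ1 c=1 f=0 e=0 clk=0 j=0 g=1 k=0 d=1 b=1
t4.Δ0 c=1 f=0 e=0 clk=0 j=0 g=1 k=0 d=1 b=1
t4.Δ1 c=1 f=0 e=0 clk=1 j=0 g=1 k=0 d=1 b=1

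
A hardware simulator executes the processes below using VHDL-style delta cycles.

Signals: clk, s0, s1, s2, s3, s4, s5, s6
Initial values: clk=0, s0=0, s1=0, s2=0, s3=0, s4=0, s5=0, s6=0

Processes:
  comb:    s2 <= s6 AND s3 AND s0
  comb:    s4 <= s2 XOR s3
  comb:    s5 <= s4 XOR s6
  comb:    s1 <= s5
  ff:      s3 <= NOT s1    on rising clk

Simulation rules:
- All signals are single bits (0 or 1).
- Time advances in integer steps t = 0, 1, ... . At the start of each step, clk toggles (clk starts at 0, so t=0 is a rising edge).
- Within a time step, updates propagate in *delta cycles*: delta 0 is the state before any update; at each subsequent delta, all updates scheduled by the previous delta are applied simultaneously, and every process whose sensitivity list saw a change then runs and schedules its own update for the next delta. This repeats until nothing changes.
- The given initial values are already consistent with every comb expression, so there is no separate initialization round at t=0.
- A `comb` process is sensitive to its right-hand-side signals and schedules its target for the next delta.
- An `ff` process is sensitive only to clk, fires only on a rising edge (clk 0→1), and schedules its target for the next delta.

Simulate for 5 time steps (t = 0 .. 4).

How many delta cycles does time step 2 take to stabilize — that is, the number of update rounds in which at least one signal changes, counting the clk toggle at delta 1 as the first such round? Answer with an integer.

t=0 Δ0: s5=0 s3=0 s6=0 s1=0 s0=0 s4=0 s2=0 clk=0
  Δ1: clk:0→1
  Δ2: s3:0→1
  Δ3: s4:0→1
  Δ4: s5:0→1
  Δ5: s1:0→1
  (5Δ to stable)
t=1 Δ0: s5=1 s3=1 s6=0 s1=1 s0=0 s4=1 s2=0 clk=1
  Δ1: clk:1→0
  (1Δ to stable)
t=2 Δ0: s5=1 s3=1 s6=0 s1=1 s0=0 s4=1 s2=0 clk=0
  Δ1: clk:0→1
  Δ2: s3:1→0
  Δ3: s4:1→0
  Δ4: s5:1→0
  Δ5: s1:1→0
  (5Δ to stable)
t=3 Δ0: s5=0 s3=0 s6=0 s1=0 s0=0 s4=0 s2=0 clk=1
  Δ1: clk:1→0
  (1Δ to stable)
t=4 Δ0: s5=0 s3=0 s6=0 s1=0 s0=0 s4=0 s2=0 clk=0
  Δ1: clk:0→1
  Δ2: s3:0→1
  Δ3: s4:0→1
  Δ4: s5:0→1
  Δ5: s1:0→1
  (5Δ to stable)

5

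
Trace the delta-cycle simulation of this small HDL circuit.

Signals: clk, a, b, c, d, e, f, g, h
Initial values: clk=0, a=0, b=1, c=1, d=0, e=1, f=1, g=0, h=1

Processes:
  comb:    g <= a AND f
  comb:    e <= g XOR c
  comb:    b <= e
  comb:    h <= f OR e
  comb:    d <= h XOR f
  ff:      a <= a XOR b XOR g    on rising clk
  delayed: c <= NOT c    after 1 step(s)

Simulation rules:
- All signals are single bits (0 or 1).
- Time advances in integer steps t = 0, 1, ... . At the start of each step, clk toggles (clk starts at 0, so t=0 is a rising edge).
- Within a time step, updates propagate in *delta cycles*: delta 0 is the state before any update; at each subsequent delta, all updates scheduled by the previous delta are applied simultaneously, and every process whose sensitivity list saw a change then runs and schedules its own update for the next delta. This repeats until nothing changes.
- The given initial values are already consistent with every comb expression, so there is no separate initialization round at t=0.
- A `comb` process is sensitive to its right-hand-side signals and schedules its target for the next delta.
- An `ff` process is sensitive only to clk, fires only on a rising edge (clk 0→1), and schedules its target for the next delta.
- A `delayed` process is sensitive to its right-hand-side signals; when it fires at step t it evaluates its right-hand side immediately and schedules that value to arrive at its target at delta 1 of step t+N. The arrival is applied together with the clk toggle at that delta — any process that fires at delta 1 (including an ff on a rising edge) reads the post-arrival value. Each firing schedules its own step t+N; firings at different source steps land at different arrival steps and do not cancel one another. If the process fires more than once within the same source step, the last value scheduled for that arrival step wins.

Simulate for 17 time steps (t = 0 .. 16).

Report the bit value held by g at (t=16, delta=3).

1

t0.Δ0 f=1 h=1 b=1 a=0 clk=0 g=0 e=1 d=0 c=1
t0.Δ1 f=1 h=1 b=1 a=0 clk=1 g=0 e=1 d=0 c=1
t0.Δ2 f=1 h=1 b=1 a=1 clk=1 g=0 e=1 d=0 c=1
t0.Δ3 f=1 h=1 b=1 a=1 clk=1 g=1 e=1 d=0 c=1
t0.Δ4 f=1 h=1 b=1 a=1 clk=1 g=1 e=0 d=0 c=1
t0.Δ5 f=1 h=1 b=0 a=1 clk=1 g=1 e=0 d=0 c=1
t1.Δ0 f=1 h=1 b=0 a=1 clk=1 g=1 e=0 d=0 c=1
t1.Δ1 f=1 h=1 b=0 a=1 clk=0 g=1 e=0 d=0 c=1
t2.Δ0 f=1 h=1 b=0 a=1 clk=0 g=1 e=0 d=0 c=1
t2.Δ1 f=1 h=1 b=0 a=1 clk=1 g=1 e=0 d=0 c=1
t2.Δ2 f=1 h=1 b=0 a=0 clk=1 g=1 e=0 d=0 c=1
t2.Δ3 f=1 h=1 b=0 a=0 clk=1 g=0 e=0 d=0 c=1
t2.Δ4 f=1 h=1 b=0 a=0 clk=1 g=0 e=1 d=0 c=1
t2.Δ5 f=1 h=1 b=1 a=0 clk=1 g=0 e=1 d=0 c=1
t3.Δ0 f=1 h=1 b=1 a=0 clk=1 g=0 e=1 d=0 c=1
t3.Δ1 f=1 h=1 b=1 a=0 clk=0 g=0 e=1 d=0 c=1
t4.Δ0 f=1 h=1 b=1 a=0 clk=0 g=0 e=1 d=0 c=1
t4.Δ1 f=1 h=1 b=1 a=0 clk=1 g=0 e=1 d=0 c=1
t4.Δ2 f=1 h=1 b=1 a=1 clk=1 g=0 e=1 d=0 c=1
t4.Δ3 f=1 h=1 b=1 a=1 clk=1 g=1 e=1 d=0 c=1
t4.Δ4 f=1 h=1 b=1 a=1 clk=1 g=1 e=0 d=0 c=1
t4.Δ5 f=1 h=1 b=0 a=1 clk=1 g=1 e=0 d=0 c=1
t5.Δ0 f=1 h=1 b=0 a=1 clk=1 g=1 e=0 d=0 c=1
t5.Δ1 f=1 h=1 b=0 a=1 clk=0 g=1 e=0 d=0 c=1
t6.Δ0 f=1 h=1 b=0 a=1 clk=0 g=1 e=0 d=0 c=1
t6.Δ1 f=1 h=1 b=0 a=1 clk=1 g=1 e=0 d=0 c=1
t6.Δ2 f=1 h=1 b=0 a=0 clk=1 g=1 e=0 d=0 c=1
t6.Δ3 f=1 h=1 b=0 a=0 clk=1 g=0 e=0 d=0 c=1
t6.Δ4 f=1 h=1 b=0 a=0 clk=1 g=0 e=1 d=0 c=1
t6.Δ5 f=1 h=1 b=1 a=0 clk=1 g=0 e=1 d=0 c=1
t7.Δ0 f=1 h=1 b=1 a=0 clk=1 g=0 e=1 d=0 c=1
t7.Δ1 f=1 h=1 b=1 a=0 clk=0 g=0 e=1 d=0 c=1
t8.Δ0 f=1 h=1 b=1 a=0 clk=0 g=0 e=1 d=0 c=1
t8.Δ1 f=1 h=1 b=1 a=0 clk=1 g=0 e=1 d=0 c=1
t8.Δ2 f=1 h=1 b=1 a=1 clk=1 g=0 e=1 d=0 c=1
t8.Δ3 f=1 h=1 b=1 a=1 clk=1 g=1 e=1 d=0 c=1
t8.Δ4 f=1 h=1 b=1 a=1 clk=1 g=1 e=0 d=0 c=1
t8.Δ5 f=1 h=1 b=0 a=1 clk=1 g=1 e=0 d=0 c=1
t9.Δ0 f=1 h=1 b=0 a=1 clk=1 g=1 e=0 d=0 c=1
t9.Δ1 f=1 h=1 b=0 a=1 clk=0 g=1 e=0 d=0 c=1
t10.Δ0 f=1 h=1 b=0 a=1 clk=0 g=1 e=0 d=0 c=1
t10.Δ1 f=1 h=1 b=0 a=1 clk=1 g=1 e=0 d=0 c=1
t10.Δ2 f=1 h=1 b=0 a=0 clk=1 g=1 e=0 d=0 c=1
t10.Δ3 f=1 h=1 b=0 a=0 clk=1 g=0 e=0 d=0 c=1
t10.Δ4 f=1 h=1 b=0 a=0 clk=1 g=0 e=1 d=0 c=1
t10.Δ5 f=1 h=1 b=1 a=0 clk=1 g=0 e=1 d=0 c=1
t11.Δ0 f=1 h=1 b=1 a=0 clk=1 g=0 e=1 d=0 c=1
t11.Δ1 f=1 h=1 b=1 a=0 clk=0 g=0 e=1 d=0 c=1
t12.Δ0 f=1 h=1 b=1 a=0 clk=0 g=0 e=1 d=0 c=1
t12.Δ1 f=1 h=1 b=1 a=0 clk=1 g=0 e=1 d=0 c=1
t12.Δ2 f=1 h=1 b=1 a=1 clk=1 g=0 e=1 d=0 c=1
t12.Δ3 f=1 h=1 b=1 a=1 clk=1 g=1 e=1 d=0 c=1
t12.Δ4 f=1 h=1 b=1 a=1 clk=1 g=1 e=0 d=0 c=1
t12.Δ5 f=1 h=1 b=0 a=1 clk=1 g=1 e=0 d=0 c=1
t13.Δ0 f=1 h=1 b=0 a=1 clk=1 g=1 e=0 d=0 c=1
t13.Δ1 f=1 h=1 b=0 a=1 clk=0 g=1 e=0 d=0 c=1
t14.Δ0 f=1 h=1 b=0 a=1 clk=0 g=1 e=0 d=0 c=1
t14.Δ1 f=1 h=1 b=0 a=1 clk=1 g=1 e=0 d=0 c=1
t14.Δ2 f=1 h=1 b=0 a=0 clk=1 g=1 e=0 d=0 c=1
t14.Δ3 f=1 h=1 b=0 a=0 clk=1 g=0 e=0 d=0 c=1
t14.Δ4 f=1 h=1 b=0 a=0 clk=1 g=0 e=1 d=0 c=1
t14.Δ5 f=1 h=1 b=1 a=0 clk=1 g=0 e=1 d=0 c=1
t15.Δ0 f=1 h=1 b=1 a=0 clk=1 g=0 e=1 d=0 c=1
t15.Δ1 f=1 h=1 b=1 a=0 clk=0 g=0 e=1 d=0 c=1
t16.Δ0 f=1 h=1 b=1 a=0 clk=0 g=0 e=1 d=0 c=1
t16.Δ1 f=1 h=1 b=1 a=0 clk=1 g=0 e=1 d=0 c=1
t16.Δ2 f=1 h=1 b=1 a=1 clk=1 g=0 e=1 d=0 c=1
t16.Δ3 f=1 h=1 b=1 a=1 clk=1 g=1 e=1 d=0 c=1
t16.Δ4 f=1 h=1 b=1 a=1 clk=1 g=1 e=0 d=0 c=1
t16.Δ5 f=1 h=1 b=0 a=1 clk=1 g=1 e=0 d=0 c=1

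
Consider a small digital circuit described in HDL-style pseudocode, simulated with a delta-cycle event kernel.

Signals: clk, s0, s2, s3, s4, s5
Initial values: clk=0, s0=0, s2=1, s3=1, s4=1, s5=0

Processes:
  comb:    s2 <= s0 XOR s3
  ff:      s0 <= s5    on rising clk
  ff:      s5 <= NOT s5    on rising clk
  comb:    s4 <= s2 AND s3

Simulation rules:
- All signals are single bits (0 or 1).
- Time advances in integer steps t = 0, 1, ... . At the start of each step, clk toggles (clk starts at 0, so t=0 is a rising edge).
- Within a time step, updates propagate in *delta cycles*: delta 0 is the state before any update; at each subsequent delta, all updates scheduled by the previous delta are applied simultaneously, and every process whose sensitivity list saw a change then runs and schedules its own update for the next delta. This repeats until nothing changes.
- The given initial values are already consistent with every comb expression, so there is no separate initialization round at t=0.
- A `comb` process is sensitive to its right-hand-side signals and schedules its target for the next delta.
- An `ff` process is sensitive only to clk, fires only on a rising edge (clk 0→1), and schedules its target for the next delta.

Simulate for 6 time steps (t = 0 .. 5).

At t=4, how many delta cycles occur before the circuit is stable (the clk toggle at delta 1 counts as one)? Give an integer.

t=0 Δ0: clk=0 s5=0 s0=0 s3=1 s4=1 s2=1
  Δ1: clk:0→1
  Δ2: s5:0→1
  (2Δ to stable)
t=1 Δ0: clk=1 s5=1 s0=0 s3=1 s4=1 s2=1
  Δ1: clk:1→0
  (1Δ to stable)
t=2 Δ0: clk=0 s5=1 s0=0 s3=1 s4=1 s2=1
  Δ1: clk:0→1
  Δ2: s5:1→0, s0:0→1
  Δ3: s2:1→0
  Δ4: s4:1→0
  (4Δ to stable)
t=3 Δ0: clk=1 s5=0 s0=1 s3=1 s4=0 s2=0
  Δ1: clk:1→0
  (1Δ to stable)
t=4 Δ0: clk=0 s5=0 s0=1 s3=1 s4=0 s2=0
  Δ1: clk:0→1
  Δ2: s5:0→1, s0:1→0
  Δ3: s2:0→1
  Δ4: s4:0→1
  (4Δ to stable)
t=5 Δ0: clk=1 s5=1 s0=0 s3=1 s4=1 s2=1
  Δ1: clk:1→0
  (1Δ to stable)

4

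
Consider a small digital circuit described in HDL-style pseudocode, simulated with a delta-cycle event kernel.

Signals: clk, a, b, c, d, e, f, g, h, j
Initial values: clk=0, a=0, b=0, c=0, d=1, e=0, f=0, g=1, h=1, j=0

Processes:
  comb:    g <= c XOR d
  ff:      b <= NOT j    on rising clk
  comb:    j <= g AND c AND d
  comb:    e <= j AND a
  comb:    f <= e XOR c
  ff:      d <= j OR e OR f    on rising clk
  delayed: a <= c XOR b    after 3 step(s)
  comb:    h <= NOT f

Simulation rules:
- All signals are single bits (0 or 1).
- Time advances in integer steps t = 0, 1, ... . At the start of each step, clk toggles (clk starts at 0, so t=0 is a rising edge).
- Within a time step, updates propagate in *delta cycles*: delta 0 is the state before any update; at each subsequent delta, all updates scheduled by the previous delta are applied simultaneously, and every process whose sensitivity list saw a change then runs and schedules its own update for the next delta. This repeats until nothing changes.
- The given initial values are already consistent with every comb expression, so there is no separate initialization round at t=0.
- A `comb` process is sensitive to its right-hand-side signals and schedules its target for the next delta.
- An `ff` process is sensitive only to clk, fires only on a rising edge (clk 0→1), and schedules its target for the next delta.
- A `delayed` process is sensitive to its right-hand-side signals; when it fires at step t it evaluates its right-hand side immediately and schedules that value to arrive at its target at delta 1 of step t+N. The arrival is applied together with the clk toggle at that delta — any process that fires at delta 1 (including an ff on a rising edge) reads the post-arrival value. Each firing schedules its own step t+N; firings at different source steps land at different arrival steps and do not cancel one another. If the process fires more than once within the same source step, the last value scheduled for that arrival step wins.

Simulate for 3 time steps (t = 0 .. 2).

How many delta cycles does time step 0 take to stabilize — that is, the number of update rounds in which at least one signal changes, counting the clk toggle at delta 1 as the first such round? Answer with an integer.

t=0 Δ0: d=1 clk=0 e=0 c=0 a=0 h=1 b=0 j=0 f=0 g=1
  Δ1: clk:0→1
  Δ2: d:1→0, b:0→1
  Δ3: g:1→0
  (3Δ to stable)
t=1 Δ0: d=0 clk=1 e=0 c=0 a=0 h=1 b=1 j=0 f=0 g=0
  Δ1: clk:1→0
  (1Δ to stable)
t=2 Δ0: d=0 clk=0 e=0 c=0 a=0 h=1 b=1 j=0 f=0 g=0
  Δ1: clk:0→1
  (1Δ to stable)

3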